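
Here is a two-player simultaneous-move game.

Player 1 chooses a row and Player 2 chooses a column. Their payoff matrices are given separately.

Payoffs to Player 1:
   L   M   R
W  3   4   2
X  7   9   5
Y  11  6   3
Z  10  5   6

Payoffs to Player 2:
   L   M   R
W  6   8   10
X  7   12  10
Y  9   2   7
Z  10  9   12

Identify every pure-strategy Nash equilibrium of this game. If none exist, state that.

Pure-strategy Nash equilibria: (X, M) and (Y, L) and (Z, R)

Player 1 against L: payoffs 3, 7, 11, 10 → best response Y.
Player 1 against M: payoffs 4, 9, 6, 5 → best response X.
Player 1 against R: payoffs 2, 5, 3, 6 → best response Z.
Player 2 against W: payoffs 6, 8, 10 → best response R.
Player 2 against X: payoffs 7, 12, 10 → best response M.
Player 2 against Y: payoffs 9, 2, 7 → best response L.
Player 2 against Z: payoffs 10, 9, 12 → best response R.
Mutual best responses: (X, M); (Y, L); (Z, R).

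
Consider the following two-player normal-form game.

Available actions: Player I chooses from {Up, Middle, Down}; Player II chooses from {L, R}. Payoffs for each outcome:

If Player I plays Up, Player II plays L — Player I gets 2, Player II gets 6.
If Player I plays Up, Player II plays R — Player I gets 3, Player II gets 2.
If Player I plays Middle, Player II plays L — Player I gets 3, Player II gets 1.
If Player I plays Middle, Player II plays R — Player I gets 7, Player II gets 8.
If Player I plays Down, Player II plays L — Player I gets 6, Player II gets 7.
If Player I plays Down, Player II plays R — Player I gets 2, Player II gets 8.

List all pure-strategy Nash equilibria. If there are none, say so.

Mark each player's best response to every combination of opponents' strategies; a profile where every player is best-responding is a pure Nash equilibrium.
Player I against L: payoffs 2, 3, 6 → best response Down.
Player I against R: payoffs 3, 7, 2 → best response Middle.
Player II against Up: payoffs 6, 2 → best response L.
Player II against Middle: payoffs 1, 8 → best response R.
Player II against Down: payoffs 7, 8 → best response R.
Mutual best responses: (Middle, R).

Pure NE: (Middle, R)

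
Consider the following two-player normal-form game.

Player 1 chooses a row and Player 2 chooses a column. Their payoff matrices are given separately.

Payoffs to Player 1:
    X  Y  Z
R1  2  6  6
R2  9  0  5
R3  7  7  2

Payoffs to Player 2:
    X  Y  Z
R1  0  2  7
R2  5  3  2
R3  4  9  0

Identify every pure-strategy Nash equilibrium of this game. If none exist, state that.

(R1, Z), (R2, X), (R3, Y)

(R1, X): Player 1 can switch to R2 (2 → 9). Not NE.
(R1, Y): Player 1 can switch to R3 (6 → 7). Not NE.
(R1, Z): Player 1 gets 6, best alternative 5; Player 2 gets 7, best alternative 2. No profitable deviation — NE.
(R2, X): Player 1 gets 9, best alternative 7; Player 2 gets 5, best alternative 3. No profitable deviation — NE.
(R2, Y): Player 1 can switch to R1 (0 → 6). Not NE.
(R2, Z): Player 1 can switch to R1 (5 → 6). Not NE.
(R3, X): Player 1 can switch to R2 (7 → 9). Not NE.
(R3, Y): Player 1 gets 7, best alternative 6; Player 2 gets 9, best alternative 4. No profitable deviation — NE.
(R3, Z): Player 1 can switch to R1 (2 → 6). Not NE.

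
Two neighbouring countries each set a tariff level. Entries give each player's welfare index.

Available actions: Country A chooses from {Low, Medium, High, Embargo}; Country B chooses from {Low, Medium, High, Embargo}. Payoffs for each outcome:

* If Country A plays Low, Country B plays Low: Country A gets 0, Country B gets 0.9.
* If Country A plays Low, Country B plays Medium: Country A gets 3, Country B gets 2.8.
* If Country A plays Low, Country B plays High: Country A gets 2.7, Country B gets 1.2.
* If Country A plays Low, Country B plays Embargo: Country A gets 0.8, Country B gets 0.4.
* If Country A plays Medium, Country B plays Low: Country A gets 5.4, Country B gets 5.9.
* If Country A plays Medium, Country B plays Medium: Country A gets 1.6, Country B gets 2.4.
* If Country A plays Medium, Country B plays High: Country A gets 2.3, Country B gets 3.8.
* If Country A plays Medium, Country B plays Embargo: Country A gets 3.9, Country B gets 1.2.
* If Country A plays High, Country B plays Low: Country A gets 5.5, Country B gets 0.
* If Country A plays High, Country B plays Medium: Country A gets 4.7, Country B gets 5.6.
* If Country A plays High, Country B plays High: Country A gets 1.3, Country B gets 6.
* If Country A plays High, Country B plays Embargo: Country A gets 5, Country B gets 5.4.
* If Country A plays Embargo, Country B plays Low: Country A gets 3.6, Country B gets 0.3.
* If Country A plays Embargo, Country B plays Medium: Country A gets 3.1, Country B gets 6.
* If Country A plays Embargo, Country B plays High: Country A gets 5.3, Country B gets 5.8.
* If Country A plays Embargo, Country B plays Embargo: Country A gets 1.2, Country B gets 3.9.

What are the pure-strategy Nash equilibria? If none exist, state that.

This game has no pure Nash equilibrium.

Country A against Low: payoffs 0, 5.4, 5.5, 3.6 → best response High.
Country A against Medium: payoffs 3, 1.6, 4.7, 3.1 → best response High.
Country A against High: payoffs 2.7, 2.3, 1.3, 5.3 → best response Embargo.
Country A against Embargo: payoffs 0.8, 3.9, 5, 1.2 → best response High.
Country B against Low: payoffs 0.9, 2.8, 1.2, 0.4 → best response Medium.
Country B against Medium: payoffs 5.9, 2.4, 3.8, 1.2 → best response Low.
Country B against High: payoffs 0, 5.6, 6, 5.4 → best response High.
Country B against Embargo: payoffs 0.3, 6, 5.8, 3.9 → best response Medium.
No profile is a mutual best response for all players.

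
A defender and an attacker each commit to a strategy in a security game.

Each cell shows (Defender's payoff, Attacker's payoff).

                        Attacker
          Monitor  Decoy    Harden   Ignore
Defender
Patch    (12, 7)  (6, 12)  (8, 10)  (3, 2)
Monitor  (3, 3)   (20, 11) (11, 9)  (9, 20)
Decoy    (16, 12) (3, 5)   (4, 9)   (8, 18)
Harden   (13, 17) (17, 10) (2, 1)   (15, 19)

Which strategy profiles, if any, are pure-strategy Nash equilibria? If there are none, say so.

For each player, find the best response to each opponent profile; mutual best responses are the pure NE.
Defender against Monitor: payoffs 12, 3, 16, 13 → best response Decoy.
Defender against Decoy: payoffs 6, 20, 3, 17 → best response Monitor.
Defender against Harden: payoffs 8, 11, 4, 2 → best response Monitor.
Defender against Ignore: payoffs 3, 9, 8, 15 → best response Harden.
Attacker against Patch: payoffs 7, 12, 10, 2 → best response Decoy.
Attacker against Monitor: payoffs 3, 11, 9, 20 → best response Ignore.
Attacker against Decoy: payoffs 12, 5, 9, 18 → best response Ignore.
Attacker against Harden: payoffs 17, 10, 1, 19 → best response Ignore.
Mutual best responses: (Harden, Ignore).

The unique pure-strategy Nash equilibrium is (Harden, Ignore).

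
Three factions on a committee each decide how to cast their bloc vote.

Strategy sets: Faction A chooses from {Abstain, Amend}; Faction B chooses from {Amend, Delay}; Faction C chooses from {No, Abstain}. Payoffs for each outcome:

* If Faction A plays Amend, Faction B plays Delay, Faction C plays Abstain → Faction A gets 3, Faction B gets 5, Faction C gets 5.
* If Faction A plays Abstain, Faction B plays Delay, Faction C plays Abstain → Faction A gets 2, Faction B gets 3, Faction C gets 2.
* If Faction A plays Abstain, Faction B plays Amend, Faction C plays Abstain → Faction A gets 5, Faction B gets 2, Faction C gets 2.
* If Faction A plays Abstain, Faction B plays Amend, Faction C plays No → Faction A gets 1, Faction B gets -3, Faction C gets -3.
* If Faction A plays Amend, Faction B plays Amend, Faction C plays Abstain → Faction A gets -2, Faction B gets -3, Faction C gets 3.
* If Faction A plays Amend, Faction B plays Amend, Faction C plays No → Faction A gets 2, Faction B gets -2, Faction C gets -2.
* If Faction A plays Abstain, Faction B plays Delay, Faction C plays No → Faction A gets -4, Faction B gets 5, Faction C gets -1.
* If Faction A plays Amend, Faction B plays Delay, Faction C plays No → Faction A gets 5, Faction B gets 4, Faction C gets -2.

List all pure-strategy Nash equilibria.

Pure NE: (Amend, Delay, Abstain)

Faction A against (Amend, No): payoffs 1, 2 → best response Amend.
Faction A against (Amend, Abstain): payoffs 5, -2 → best response Abstain.
Faction A against (Delay, No): payoffs -4, 5 → best response Amend.
Faction A against (Delay, Abstain): payoffs 2, 3 → best response Amend.
Faction B against (Abstain, No): payoffs -3, 5 → best response Delay.
Faction B against (Abstain, Abstain): payoffs 2, 3 → best response Delay.
Faction B against (Amend, No): payoffs -2, 4 → best response Delay.
Faction B against (Amend, Abstain): payoffs -3, 5 → best response Delay.
Faction C against (Abstain, Amend): payoffs -3, 2 → best response Abstain.
Faction C against (Abstain, Delay): payoffs -1, 2 → best response Abstain.
Faction C against (Amend, Amend): payoffs -2, 3 → best response Abstain.
Faction C against (Amend, Delay): payoffs -2, 5 → best response Abstain.
Mutual best responses: (Amend, Delay, Abstain).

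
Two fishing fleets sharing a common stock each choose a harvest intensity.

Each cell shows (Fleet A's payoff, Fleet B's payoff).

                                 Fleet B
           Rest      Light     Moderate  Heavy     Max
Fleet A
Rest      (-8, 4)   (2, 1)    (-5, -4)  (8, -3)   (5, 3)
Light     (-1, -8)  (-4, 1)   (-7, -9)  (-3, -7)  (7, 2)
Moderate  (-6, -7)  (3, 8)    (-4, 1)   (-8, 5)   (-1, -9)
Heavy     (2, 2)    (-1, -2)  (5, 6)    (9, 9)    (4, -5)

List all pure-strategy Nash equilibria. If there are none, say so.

For each strategy profile, look for a profitable unilateral deviation.
(Rest, Rest): Fleet A can switch to Light (-8 → -1). Not NE.
(Rest, Light): Fleet A can switch to Moderate (2 → 3). Not NE.
(Rest, Moderate): Fleet A can switch to Moderate (-5 → -4). Not NE.
(Rest, Heavy): Fleet A can switch to Heavy (8 → 9). Not NE.
(Rest, Max): Fleet A can switch to Light (5 → 7). Not NE.
(Light, Rest): Fleet A can switch to Heavy (-1 → 2). Not NE.
(Light, Light): Fleet A can switch to Rest (-4 → 2). Not NE.
(Light, Moderate): Fleet A can switch to Rest (-7 → -5). Not NE.
(Light, Heavy): Fleet A can switch to Rest (-3 → 8). Not NE.
(Light, Max): Fleet A gets 7, best alternative 5; Fleet B gets 2, best alternative 1. No profitable deviation — NE.
(Moderate, Rest): Fleet A can switch to Light (-6 → -1). Not NE.
(Moderate, Light): Fleet A gets 3, best alternative 2; Fleet B gets 8, best alternative 5. No profitable deviation — NE.
(Moderate, Moderate): Fleet A can switch to Heavy (-4 → 5). Not NE.
(Moderate, Heavy): Fleet A can switch to Rest (-8 → 8). Not NE.
(Heavy, Heavy): Fleet A gets 9, best alternative 8; Fleet B gets 9, best alternative 6. No profitable deviation — NE.
(The remaining 5 profiles each have a profitable deviation by the same check.)

The pure Nash equilibria are (Light, Max) and (Moderate, Light) and (Heavy, Heavy).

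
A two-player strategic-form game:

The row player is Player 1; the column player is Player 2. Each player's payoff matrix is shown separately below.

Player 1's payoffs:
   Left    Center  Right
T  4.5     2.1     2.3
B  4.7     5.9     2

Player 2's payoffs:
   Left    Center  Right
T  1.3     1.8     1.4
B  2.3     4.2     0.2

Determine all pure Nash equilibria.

Pure NE: (B, Center)

(T, Left): Player 1 can switch to B (4.5 → 4.7). Not NE.
(T, Center): Player 1 can switch to B (2.1 → 5.9). Not NE.
(T, Right): Player 2 can switch to Center (1.4 → 1.8). Not NE.
(B, Left): Player 2 can switch to Center (2.3 → 4.2). Not NE.
(B, Center): Player 1 gets 5.9, best alternative 2.1; Player 2 gets 4.2, best alternative 2.3. No profitable deviation — NE.
(B, Right): Player 1 can switch to T (2 → 2.3). Not NE.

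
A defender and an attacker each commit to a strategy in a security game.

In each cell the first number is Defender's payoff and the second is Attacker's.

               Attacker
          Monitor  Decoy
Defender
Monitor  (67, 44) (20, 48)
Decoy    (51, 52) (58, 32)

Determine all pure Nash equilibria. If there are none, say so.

This game has no pure Nash equilibrium.

Defender against Monitor: payoffs 67, 51 → best response Monitor.
Defender against Decoy: payoffs 20, 58 → best response Decoy.
Attacker against Monitor: payoffs 44, 48 → best response Decoy.
Attacker against Decoy: payoffs 52, 32 → best response Monitor.
No profile is a mutual best response for all players.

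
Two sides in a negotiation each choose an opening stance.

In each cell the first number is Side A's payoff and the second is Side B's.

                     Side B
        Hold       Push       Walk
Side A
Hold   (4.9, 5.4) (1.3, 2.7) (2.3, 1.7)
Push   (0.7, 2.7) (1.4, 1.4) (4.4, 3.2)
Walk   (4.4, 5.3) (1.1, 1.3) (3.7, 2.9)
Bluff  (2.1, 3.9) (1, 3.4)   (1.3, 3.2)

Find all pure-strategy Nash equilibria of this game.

The pure Nash equilibria are (Hold, Hold); (Push, Walk).

Mark each player's best response to every combination of opponents' strategies; a profile where every player is best-responding is a pure Nash equilibrium.
Side A against Hold: payoffs 4.9, 0.7, 4.4, 2.1 → best response Hold.
Side A against Push: payoffs 1.3, 1.4, 1.1, 1 → best response Push.
Side A against Walk: payoffs 2.3, 4.4, 3.7, 1.3 → best response Push.
Side B against Hold: payoffs 5.4, 2.7, 1.7 → best response Hold.
Side B against Push: payoffs 2.7, 1.4, 3.2 → best response Walk.
Side B against Walk: payoffs 5.3, 1.3, 2.9 → best response Hold.
Side B against Bluff: payoffs 3.9, 3.4, 3.2 → best response Hold.
Mutual best responses: (Hold, Hold); (Push, Walk).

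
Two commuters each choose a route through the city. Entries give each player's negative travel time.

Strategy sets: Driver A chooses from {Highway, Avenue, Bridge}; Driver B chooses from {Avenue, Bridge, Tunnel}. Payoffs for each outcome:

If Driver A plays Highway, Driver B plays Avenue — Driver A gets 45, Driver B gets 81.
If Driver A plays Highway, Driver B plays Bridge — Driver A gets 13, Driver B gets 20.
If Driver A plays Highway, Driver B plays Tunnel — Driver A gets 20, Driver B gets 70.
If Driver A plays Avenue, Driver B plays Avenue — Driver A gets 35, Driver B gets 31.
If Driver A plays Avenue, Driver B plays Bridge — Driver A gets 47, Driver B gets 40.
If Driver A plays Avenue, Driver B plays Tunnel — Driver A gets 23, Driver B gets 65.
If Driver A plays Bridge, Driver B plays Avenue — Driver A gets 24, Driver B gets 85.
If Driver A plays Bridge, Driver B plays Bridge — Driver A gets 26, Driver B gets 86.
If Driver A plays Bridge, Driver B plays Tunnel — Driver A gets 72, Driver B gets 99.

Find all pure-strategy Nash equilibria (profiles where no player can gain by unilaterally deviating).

For each player, find the best response to each opponent profile; mutual best responses are the pure NE.
Driver A against Avenue: payoffs 45, 35, 24 → best response Highway.
Driver A against Bridge: payoffs 13, 47, 26 → best response Avenue.
Driver A against Tunnel: payoffs 20, 23, 72 → best response Bridge.
Driver B against Highway: payoffs 81, 20, 70 → best response Avenue.
Driver B against Avenue: payoffs 31, 40, 65 → best response Tunnel.
Driver B against Bridge: payoffs 85, 86, 99 → best response Tunnel.
Mutual best responses: (Highway, Avenue); (Bridge, Tunnel).

Pure-strategy Nash equilibria: (Highway, Avenue), (Bridge, Tunnel)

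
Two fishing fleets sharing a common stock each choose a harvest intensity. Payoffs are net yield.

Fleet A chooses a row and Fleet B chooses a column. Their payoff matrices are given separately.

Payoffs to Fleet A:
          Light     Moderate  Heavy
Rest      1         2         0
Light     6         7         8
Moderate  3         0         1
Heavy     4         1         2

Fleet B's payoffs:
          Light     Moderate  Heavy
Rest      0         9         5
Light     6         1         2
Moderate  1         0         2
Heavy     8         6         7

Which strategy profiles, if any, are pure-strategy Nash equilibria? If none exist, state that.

Fleet A against Light: payoffs 1, 6, 3, 4 → best response Light.
Fleet A against Moderate: payoffs 2, 7, 0, 1 → best response Light.
Fleet A against Heavy: payoffs 0, 8, 1, 2 → best response Light.
Fleet B against Rest: payoffs 0, 9, 5 → best response Moderate.
Fleet B against Light: payoffs 6, 1, 2 → best response Light.
Fleet B against Moderate: payoffs 1, 0, 2 → best response Heavy.
Fleet B against Heavy: payoffs 8, 6, 7 → best response Light.
Mutual best responses: (Light, Light).

(Light, Light)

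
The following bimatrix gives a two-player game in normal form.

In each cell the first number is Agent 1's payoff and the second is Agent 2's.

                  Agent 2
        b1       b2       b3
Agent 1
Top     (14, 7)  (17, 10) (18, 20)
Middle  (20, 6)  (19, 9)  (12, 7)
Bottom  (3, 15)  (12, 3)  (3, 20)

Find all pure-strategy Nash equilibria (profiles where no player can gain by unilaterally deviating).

Agent 1 against b1: payoffs 14, 20, 3 → best response Middle.
Agent 1 against b2: payoffs 17, 19, 12 → best response Middle.
Agent 1 against b3: payoffs 18, 12, 3 → best response Top.
Agent 2 against Top: payoffs 7, 10, 20 → best response b3.
Agent 2 against Middle: payoffs 6, 9, 7 → best response b2.
Agent 2 against Bottom: payoffs 15, 3, 20 → best response b3.
Mutual best responses: (Top, b3); (Middle, b2).

Pure-strategy Nash equilibria: (Top, b3); (Middle, b2)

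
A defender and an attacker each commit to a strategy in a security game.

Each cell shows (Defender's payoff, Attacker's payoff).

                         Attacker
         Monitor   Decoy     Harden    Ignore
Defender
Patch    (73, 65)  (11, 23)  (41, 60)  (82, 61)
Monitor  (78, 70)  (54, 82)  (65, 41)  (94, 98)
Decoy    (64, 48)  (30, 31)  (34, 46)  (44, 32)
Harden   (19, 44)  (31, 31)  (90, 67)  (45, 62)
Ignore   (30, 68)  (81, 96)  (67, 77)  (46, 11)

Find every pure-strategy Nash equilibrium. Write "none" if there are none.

The pure Nash equilibria are (Monitor, Ignore) and (Harden, Harden) and (Ignore, Decoy).

Defender against Monitor: payoffs 73, 78, 64, 19, 30 → best response Monitor.
Defender against Decoy: payoffs 11, 54, 30, 31, 81 → best response Ignore.
Defender against Harden: payoffs 41, 65, 34, 90, 67 → best response Harden.
Defender against Ignore: payoffs 82, 94, 44, 45, 46 → best response Monitor.
Attacker against Patch: payoffs 65, 23, 60, 61 → best response Monitor.
Attacker against Monitor: payoffs 70, 82, 41, 98 → best response Ignore.
Attacker against Decoy: payoffs 48, 31, 46, 32 → best response Monitor.
Attacker against Harden: payoffs 44, 31, 67, 62 → best response Harden.
Attacker against Ignore: payoffs 68, 96, 77, 11 → best response Decoy.
Mutual best responses: (Monitor, Ignore); (Harden, Harden); (Ignore, Decoy).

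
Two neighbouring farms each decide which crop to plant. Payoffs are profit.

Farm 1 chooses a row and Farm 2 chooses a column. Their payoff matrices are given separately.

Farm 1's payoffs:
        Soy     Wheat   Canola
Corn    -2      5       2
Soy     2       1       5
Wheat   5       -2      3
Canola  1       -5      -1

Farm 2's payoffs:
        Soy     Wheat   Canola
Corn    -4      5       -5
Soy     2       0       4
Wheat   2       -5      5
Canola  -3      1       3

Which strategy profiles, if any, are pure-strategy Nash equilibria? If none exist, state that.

For each player, find the best response to each opponent profile; mutual best responses are the pure NE.
Farm 1 against Soy: payoffs -2, 2, 5, 1 → best response Wheat.
Farm 1 against Wheat: payoffs 5, 1, -2, -5 → best response Corn.
Farm 1 against Canola: payoffs 2, 5, 3, -1 → best response Soy.
Farm 2 against Corn: payoffs -4, 5, -5 → best response Wheat.
Farm 2 against Soy: payoffs 2, 0, 4 → best response Canola.
Farm 2 against Wheat: payoffs 2, -5, 5 → best response Canola.
Farm 2 against Canola: payoffs -3, 1, 3 → best response Canola.
Mutual best responses: (Corn, Wheat); (Soy, Canola).

The pure Nash equilibria are (Corn, Wheat), (Soy, Canola).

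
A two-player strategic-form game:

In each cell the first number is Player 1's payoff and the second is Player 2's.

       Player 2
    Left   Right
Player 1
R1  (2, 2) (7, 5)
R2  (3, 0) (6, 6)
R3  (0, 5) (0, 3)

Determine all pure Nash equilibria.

Pure NE: (R1, Right)

Player 1 against Left: payoffs 2, 3, 0 → best response R2.
Player 1 against Right: payoffs 7, 6, 0 → best response R1.
Player 2 against R1: payoffs 2, 5 → best response Right.
Player 2 against R2: payoffs 0, 6 → best response Right.
Player 2 against R3: payoffs 5, 3 → best response Left.
Mutual best responses: (R1, Right).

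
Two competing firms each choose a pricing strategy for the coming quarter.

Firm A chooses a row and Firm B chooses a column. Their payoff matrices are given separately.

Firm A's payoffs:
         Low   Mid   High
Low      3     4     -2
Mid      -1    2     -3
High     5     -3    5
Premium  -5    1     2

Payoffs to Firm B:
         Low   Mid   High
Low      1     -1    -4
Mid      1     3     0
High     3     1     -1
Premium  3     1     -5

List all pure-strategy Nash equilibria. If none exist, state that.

For each strategy profile, look for a profitable unilateral deviation.
(Low, Low): Firm A can switch to High (3 → 5). Not NE.
(Low, Mid): Firm B can switch to Low (-1 → 1). Not NE.
(Low, High): Firm A can switch to High (-2 → 5). Not NE.
(Mid, Low): Firm A can switch to Low (-1 → 3). Not NE.
(Mid, Mid): Firm A can switch to Low (2 → 4). Not NE.
(Mid, High): Firm A can switch to Low (-3 → -2). Not NE.
(High, Low): Firm A gets 5, best alternative 3; Firm B gets 3, best alternative 1. No profitable deviation — NE.
(High, Mid): Firm A can switch to Low (-3 → 4). Not NE.
(High, High): Firm B can switch to Low (-1 → 3). Not NE.
(Premium, Low): Firm A can switch to Low (-5 → 3). Not NE.
(Premium, Mid): Firm A can switch to Low (1 → 4). Not NE.
(The remaining 1 profile has a profitable deviation by the same check.)

The unique pure-strategy Nash equilibrium is (High, Low).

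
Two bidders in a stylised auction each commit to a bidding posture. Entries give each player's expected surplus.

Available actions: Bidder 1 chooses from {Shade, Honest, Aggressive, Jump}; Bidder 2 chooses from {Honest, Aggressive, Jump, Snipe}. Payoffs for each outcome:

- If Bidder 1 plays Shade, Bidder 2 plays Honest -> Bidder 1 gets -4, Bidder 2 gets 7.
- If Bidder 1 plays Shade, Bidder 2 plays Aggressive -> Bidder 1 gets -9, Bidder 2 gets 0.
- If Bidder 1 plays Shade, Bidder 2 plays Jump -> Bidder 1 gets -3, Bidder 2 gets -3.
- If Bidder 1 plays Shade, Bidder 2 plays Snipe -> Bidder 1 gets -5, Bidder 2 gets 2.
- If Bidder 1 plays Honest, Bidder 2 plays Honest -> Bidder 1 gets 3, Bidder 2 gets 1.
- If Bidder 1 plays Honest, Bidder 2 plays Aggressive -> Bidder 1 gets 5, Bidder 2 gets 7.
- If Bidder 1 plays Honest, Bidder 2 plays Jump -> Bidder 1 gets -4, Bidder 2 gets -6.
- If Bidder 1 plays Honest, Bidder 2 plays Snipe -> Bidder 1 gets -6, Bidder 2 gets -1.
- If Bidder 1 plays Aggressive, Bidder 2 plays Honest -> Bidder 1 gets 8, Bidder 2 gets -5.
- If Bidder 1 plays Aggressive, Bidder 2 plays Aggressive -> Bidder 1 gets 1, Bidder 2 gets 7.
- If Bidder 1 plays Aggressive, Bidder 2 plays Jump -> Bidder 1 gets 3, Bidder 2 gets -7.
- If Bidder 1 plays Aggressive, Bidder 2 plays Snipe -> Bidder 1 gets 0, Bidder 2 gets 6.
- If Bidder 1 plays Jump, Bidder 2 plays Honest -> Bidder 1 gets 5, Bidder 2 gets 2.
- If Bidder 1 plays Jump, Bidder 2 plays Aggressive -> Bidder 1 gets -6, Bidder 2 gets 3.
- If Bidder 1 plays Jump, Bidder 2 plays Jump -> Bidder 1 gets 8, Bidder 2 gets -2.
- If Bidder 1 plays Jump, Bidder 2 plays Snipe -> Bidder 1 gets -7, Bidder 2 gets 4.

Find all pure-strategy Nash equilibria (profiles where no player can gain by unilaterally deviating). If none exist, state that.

Bidder 1 against Honest: payoffs -4, 3, 8, 5 → best response Aggressive.
Bidder 1 against Aggressive: payoffs -9, 5, 1, -6 → best response Honest.
Bidder 1 against Jump: payoffs -3, -4, 3, 8 → best response Jump.
Bidder 1 against Snipe: payoffs -5, -6, 0, -7 → best response Aggressive.
Bidder 2 against Shade: payoffs 7, 0, -3, 2 → best response Honest.
Bidder 2 against Honest: payoffs 1, 7, -6, -1 → best response Aggressive.
Bidder 2 against Aggressive: payoffs -5, 7, -7, 6 → best response Aggressive.
Bidder 2 against Jump: payoffs 2, 3, -2, 4 → best response Snipe.
Mutual best responses: (Honest, Aggressive).

The unique pure-strategy Nash equilibrium is (Honest, Aggressive).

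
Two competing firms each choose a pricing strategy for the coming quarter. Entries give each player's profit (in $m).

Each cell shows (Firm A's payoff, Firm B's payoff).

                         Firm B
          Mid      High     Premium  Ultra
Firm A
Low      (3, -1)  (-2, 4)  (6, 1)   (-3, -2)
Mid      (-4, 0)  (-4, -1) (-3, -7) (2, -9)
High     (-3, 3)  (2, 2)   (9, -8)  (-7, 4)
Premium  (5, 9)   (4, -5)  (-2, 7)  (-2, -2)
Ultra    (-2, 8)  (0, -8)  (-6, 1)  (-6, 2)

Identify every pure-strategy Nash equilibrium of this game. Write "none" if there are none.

(Low, Mid): Firm A can switch to Premium (3 → 5). Not NE.
(Low, High): Firm A can switch to High (-2 → 2). Not NE.
(Low, Premium): Firm A can switch to High (6 → 9). Not NE.
(Low, Ultra): Firm A can switch to Mid (-3 → 2). Not NE.
(Mid, Mid): Firm A can switch to Low (-4 → 3). Not NE.
(Mid, High): Firm A can switch to Low (-4 → -2). Not NE.
(Premium, Mid): Firm A gets 5, best alternative 3; Firm B gets 9, best alternative 7. No profitable deviation — NE.
(The remaining 13 profiles each have a profitable deviation by the same check.)

(Premium, Mid)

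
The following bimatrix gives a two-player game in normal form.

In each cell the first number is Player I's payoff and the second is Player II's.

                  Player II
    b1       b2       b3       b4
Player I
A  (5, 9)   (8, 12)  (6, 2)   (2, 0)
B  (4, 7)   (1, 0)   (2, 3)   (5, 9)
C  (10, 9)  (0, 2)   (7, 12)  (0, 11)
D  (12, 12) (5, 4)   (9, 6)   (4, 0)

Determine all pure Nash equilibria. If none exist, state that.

The pure Nash equilibria are (A, b2), (B, b4), (D, b1).

Player I against b1: payoffs 5, 4, 10, 12 → best response D.
Player I against b2: payoffs 8, 1, 0, 5 → best response A.
Player I against b3: payoffs 6, 2, 7, 9 → best response D.
Player I against b4: payoffs 2, 5, 0, 4 → best response B.
Player II against A: payoffs 9, 12, 2, 0 → best response b2.
Player II against B: payoffs 7, 0, 3, 9 → best response b4.
Player II against C: payoffs 9, 2, 12, 11 → best response b3.
Player II against D: payoffs 12, 4, 6, 0 → best response b1.
Mutual best responses: (A, b2); (B, b4); (D, b1).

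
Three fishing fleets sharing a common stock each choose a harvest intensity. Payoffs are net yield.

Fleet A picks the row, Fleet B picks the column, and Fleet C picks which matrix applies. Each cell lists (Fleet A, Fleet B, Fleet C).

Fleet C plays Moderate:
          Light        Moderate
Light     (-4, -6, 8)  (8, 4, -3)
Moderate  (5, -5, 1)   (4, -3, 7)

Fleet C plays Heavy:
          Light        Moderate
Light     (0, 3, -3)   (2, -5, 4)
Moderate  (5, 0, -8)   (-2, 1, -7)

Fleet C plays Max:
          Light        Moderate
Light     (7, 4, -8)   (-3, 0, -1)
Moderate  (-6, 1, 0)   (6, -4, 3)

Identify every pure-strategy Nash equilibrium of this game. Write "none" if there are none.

none

Fleet A against (Light, Moderate): payoffs -4, 5 → best response Moderate.
Fleet A against (Light, Heavy): payoffs 0, 5 → best response Moderate.
Fleet A against (Light, Max): payoffs 7, -6 → best response Light.
Fleet A against (Moderate, Moderate): payoffs 8, 4 → best response Light.
Fleet A against (Moderate, Heavy): payoffs 2, -2 → best response Light.
Fleet A against (Moderate, Max): payoffs -3, 6 → best response Moderate.
Fleet B against (Light, Moderate): payoffs -6, 4 → best response Moderate.
Fleet B against (Light, Heavy): payoffs 3, -5 → best response Light.
Fleet B against (Light, Max): payoffs 4, 0 → best response Light.
Fleet B against (Moderate, Moderate): payoffs -5, -3 → best response Moderate.
Fleet B against (Moderate, Heavy): payoffs 0, 1 → best response Moderate.
Fleet B against (Moderate, Max): payoffs 1, -4 → best response Light.
Fleet C against (Light, Light): payoffs 8, -3, -8 → best response Moderate.
Fleet C against (Light, Moderate): payoffs -3, 4, -1 → best response Heavy.
Fleet C against (Moderate, Light): payoffs 1, -8, 0 → best response Moderate.
Fleet C against (Moderate, Moderate): payoffs 7, -7, 3 → best response Moderate.
No profile is a mutual best response for all players.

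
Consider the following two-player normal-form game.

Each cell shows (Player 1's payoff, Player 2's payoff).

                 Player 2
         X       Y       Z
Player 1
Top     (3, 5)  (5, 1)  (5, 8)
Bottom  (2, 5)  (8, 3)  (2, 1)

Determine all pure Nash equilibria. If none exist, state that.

Player 1 against X: payoffs 3, 2 → best response Top.
Player 1 against Y: payoffs 5, 8 → best response Bottom.
Player 1 against Z: payoffs 5, 2 → best response Top.
Player 2 against Top: payoffs 5, 1, 8 → best response Z.
Player 2 against Bottom: payoffs 5, 3, 1 → best response X.
Mutual best responses: (Top, Z).

Pure NE: (Top, Z)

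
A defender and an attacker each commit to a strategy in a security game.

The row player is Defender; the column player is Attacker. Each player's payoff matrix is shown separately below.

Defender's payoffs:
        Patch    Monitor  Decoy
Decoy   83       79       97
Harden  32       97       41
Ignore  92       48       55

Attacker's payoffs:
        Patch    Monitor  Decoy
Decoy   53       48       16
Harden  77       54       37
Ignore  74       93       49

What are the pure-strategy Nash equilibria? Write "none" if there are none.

This game has no pure Nash equilibrium.

For each strategy profile, look for a profitable unilateral deviation.
(Decoy, Patch): Defender can switch to Ignore (83 → 92). Not NE.
(Decoy, Monitor): Defender can switch to Harden (79 → 97). Not NE.
(Decoy, Decoy): Attacker can switch to Patch (16 → 53). Not NE.
(Harden, Patch): Defender can switch to Decoy (32 → 83). Not NE.
(Harden, Monitor): Attacker can switch to Patch (54 → 77). Not NE.
(Harden, Decoy): Defender can switch to Decoy (41 → 97). Not NE.
(Ignore, Patch): Attacker can switch to Monitor (74 → 93). Not NE.
(Ignore, Monitor): Defender can switch to Decoy (48 → 79). Not NE.
(Ignore, Decoy): Defender can switch to Decoy (55 → 97). Not NE.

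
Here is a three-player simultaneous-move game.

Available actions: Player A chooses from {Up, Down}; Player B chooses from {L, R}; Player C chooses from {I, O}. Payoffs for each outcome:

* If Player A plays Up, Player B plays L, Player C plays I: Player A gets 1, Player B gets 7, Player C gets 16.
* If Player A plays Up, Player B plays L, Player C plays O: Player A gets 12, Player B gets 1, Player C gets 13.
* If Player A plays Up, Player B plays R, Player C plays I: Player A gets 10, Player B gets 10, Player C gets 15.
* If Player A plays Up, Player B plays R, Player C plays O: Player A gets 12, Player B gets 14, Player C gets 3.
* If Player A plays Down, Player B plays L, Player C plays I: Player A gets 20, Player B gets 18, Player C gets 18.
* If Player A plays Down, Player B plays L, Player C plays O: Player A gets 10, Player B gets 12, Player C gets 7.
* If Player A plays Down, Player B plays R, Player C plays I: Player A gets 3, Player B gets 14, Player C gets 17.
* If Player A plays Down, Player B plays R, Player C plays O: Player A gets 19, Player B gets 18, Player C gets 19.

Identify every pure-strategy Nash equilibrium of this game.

For each strategy profile, look for a profitable unilateral deviation.
(Up, L, I): Player A can switch to Down (1 → 20). Not NE.
(Up, L, O): Player B can switch to R (1 → 14). Not NE.
(Up, R, I): Player A gets 10, best alternative 3; Player B gets 10, best alternative 7; Player C gets 15, best alternative 3. No profitable deviation — NE.
(Up, R, O): Player A can switch to Down (12 → 19). Not NE.
(Down, L, I): Player A gets 20, best alternative 1; Player B gets 18, best alternative 14; Player C gets 18, best alternative 7. No profitable deviation — NE.
(Down, L, O): Player A can switch to Up (10 → 12). Not NE.
(Down, R, I): Player A can switch to Up (3 → 10). Not NE.
(Down, R, O): Player A gets 19, best alternative 12; Player B gets 18, best alternative 12; Player C gets 19, best alternative 17. No profitable deviation — NE.

The pure Nash equilibria are (Up, R, I), (Down, L, I), (Down, R, O).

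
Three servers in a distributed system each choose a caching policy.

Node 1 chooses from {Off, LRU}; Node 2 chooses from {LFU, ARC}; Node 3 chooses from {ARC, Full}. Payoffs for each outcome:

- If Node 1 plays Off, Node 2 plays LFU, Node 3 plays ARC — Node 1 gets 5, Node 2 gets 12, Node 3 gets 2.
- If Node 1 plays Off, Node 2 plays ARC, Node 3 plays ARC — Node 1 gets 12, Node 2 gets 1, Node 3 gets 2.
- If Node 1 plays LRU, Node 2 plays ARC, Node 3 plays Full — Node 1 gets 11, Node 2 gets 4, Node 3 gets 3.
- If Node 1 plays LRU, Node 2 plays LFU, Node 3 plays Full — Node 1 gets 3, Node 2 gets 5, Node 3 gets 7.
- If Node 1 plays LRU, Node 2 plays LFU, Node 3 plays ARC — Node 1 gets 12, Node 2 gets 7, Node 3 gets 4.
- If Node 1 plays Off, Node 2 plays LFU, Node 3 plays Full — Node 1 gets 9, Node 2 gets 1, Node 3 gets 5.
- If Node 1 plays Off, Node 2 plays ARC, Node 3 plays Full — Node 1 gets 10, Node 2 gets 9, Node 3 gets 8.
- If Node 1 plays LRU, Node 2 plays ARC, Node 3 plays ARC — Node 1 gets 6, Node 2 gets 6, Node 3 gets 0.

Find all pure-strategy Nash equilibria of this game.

(Off, LFU, ARC): Node 1 can switch to LRU (5 → 12). Not NE.
(Off, LFU, Full): Node 2 can switch to ARC (1 → 9). Not NE.
(Off, ARC, ARC): Node 2 can switch to LFU (1 → 12). Not NE.
(Off, ARC, Full): Node 1 can switch to LRU (10 → 11). Not NE.
(LRU, LFU, ARC): Node 3 can switch to Full (4 → 7). Not NE.
(LRU, LFU, Full): Node 1 can switch to Off (3 → 9). Not NE.
(The remaining 2 profiles each have a profitable deviation by the same check.)

There is no pure-strategy Nash equilibrium.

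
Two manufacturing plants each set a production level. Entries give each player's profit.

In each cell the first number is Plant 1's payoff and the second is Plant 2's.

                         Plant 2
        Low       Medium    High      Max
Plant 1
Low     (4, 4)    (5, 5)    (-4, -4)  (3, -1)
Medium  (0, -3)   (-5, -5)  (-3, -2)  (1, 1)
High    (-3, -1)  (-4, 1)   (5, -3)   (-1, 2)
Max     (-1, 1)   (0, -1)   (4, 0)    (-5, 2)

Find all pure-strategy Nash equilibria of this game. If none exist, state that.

Pure NE: (Low, Medium)

(Low, Low): Plant 2 can switch to Medium (4 → 5). Not NE.
(Low, Medium): Plant 1 gets 5, best alternative 0; Plant 2 gets 5, best alternative 4. No profitable deviation — NE.
(Low, High): Plant 1 can switch to Medium (-4 → -3). Not NE.
(Low, Max): Plant 2 can switch to Low (-1 → 4). Not NE.
(Medium, Low): Plant 1 can switch to Low (0 → 4). Not NE.
(Medium, Medium): Plant 1 can switch to Low (-5 → 5). Not NE.
(Medium, High): Plant 1 can switch to High (-3 → 5). Not NE.
(Medium, Max): Plant 1 can switch to Low (1 → 3). Not NE.
(High, Low): Plant 1 can switch to Low (-3 → 4). Not NE.
(The remaining 7 profiles each have a profitable deviation by the same check.)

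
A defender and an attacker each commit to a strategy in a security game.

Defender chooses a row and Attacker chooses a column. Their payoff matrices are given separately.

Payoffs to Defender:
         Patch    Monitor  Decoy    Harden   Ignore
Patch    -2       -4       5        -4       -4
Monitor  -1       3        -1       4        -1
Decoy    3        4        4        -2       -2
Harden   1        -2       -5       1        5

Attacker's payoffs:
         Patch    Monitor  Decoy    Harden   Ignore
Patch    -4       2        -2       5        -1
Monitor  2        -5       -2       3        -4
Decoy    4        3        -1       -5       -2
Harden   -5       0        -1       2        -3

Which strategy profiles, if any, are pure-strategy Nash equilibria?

Defender against Patch: payoffs -2, -1, 3, 1 → best response Decoy.
Defender against Monitor: payoffs -4, 3, 4, -2 → best response Decoy.
Defender against Decoy: payoffs 5, -1, 4, -5 → best response Patch.
Defender against Harden: payoffs -4, 4, -2, 1 → best response Monitor.
Defender against Ignore: payoffs -4, -1, -2, 5 → best response Harden.
Attacker against Patch: payoffs -4, 2, -2, 5, -1 → best response Harden.
Attacker against Monitor: payoffs 2, -5, -2, 3, -4 → best response Harden.
Attacker against Decoy: payoffs 4, 3, -1, -5, -2 → best response Patch.
Attacker against Harden: payoffs -5, 0, -1, 2, -3 → best response Harden.
Mutual best responses: (Monitor, Harden); (Decoy, Patch).

Pure-strategy Nash equilibria: (Monitor, Harden), (Decoy, Patch)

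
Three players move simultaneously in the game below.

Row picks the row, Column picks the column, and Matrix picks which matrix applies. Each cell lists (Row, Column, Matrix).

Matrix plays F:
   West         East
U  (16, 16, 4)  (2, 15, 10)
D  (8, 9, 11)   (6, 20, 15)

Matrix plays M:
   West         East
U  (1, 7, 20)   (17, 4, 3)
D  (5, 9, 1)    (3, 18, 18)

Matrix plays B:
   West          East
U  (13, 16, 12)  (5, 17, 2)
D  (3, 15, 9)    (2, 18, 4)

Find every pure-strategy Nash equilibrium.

(U, West, F): Matrix can switch to M (4 → 20). Not NE.
(U, West, M): Row can switch to D (1 → 5). Not NE.
(U, West, B): Column can switch to East (16 → 17). Not NE.
(U, East, F): Row can switch to D (2 → 6). Not NE.
(U, East, M): Column can switch to West (4 → 7). Not NE.
(U, East, B): Matrix can switch to F (2 → 10). Not NE.
(D, West, F): Row can switch to U (8 → 16). Not NE.
(D, West, M): Column can switch to East (9 → 18). Not NE.
(The remaining 4 profiles each have a profitable deviation by the same check.)

No pure-strategy Nash equilibrium.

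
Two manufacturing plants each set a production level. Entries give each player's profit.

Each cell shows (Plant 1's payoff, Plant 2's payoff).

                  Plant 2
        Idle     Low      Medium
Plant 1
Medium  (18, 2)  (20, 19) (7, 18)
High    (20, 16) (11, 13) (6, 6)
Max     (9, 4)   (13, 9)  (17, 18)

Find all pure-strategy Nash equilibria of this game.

(Medium, Low), (High, Idle), (Max, Medium)

Plant 1 against Idle: payoffs 18, 20, 9 → best response High.
Plant 1 against Low: payoffs 20, 11, 13 → best response Medium.
Plant 1 against Medium: payoffs 7, 6, 17 → best response Max.
Plant 2 against Medium: payoffs 2, 19, 18 → best response Low.
Plant 2 against High: payoffs 16, 13, 6 → best response Idle.
Plant 2 against Max: payoffs 4, 9, 18 → best response Medium.
Mutual best responses: (Medium, Low); (High, Idle); (Max, Medium).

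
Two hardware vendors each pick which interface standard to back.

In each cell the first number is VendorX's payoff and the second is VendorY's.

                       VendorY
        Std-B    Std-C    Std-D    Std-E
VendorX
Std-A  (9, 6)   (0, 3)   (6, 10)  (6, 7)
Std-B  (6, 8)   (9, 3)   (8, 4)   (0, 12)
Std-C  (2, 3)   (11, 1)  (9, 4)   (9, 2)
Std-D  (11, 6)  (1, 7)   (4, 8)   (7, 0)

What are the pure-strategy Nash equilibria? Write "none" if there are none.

(Std-C, Std-D)

For each strategy profile, look for a profitable unilateral deviation.
(Std-A, Std-B): VendorX can switch to Std-D (9 → 11). Not NE.
(Std-A, Std-C): VendorX can switch to Std-B (0 → 9). Not NE.
(Std-A, Std-D): VendorX can switch to Std-B (6 → 8). Not NE.
(Std-A, Std-E): VendorX can switch to Std-C (6 → 9). Not NE.
(Std-B, Std-B): VendorX can switch to Std-A (6 → 9). Not NE.
(Std-B, Std-C): VendorX can switch to Std-C (9 → 11). Not NE.
(Std-C, Std-D): VendorX gets 9, best alternative 8; VendorY gets 4, best alternative 3. No profitable deviation — NE.
(The remaining 9 profiles each have a profitable deviation by the same check.)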